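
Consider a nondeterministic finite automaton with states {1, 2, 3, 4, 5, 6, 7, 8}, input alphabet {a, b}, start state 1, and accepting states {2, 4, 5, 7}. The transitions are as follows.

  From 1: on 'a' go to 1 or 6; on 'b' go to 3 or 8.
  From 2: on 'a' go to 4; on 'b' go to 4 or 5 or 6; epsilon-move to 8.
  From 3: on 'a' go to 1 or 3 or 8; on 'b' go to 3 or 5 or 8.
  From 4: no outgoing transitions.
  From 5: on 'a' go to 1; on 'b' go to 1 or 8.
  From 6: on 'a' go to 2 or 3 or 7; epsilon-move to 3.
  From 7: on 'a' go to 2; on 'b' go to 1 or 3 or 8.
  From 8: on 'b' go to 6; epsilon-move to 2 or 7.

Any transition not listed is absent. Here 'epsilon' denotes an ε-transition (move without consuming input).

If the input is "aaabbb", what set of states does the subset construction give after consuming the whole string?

Start in {1}.
Read 'a': 1→{1, 6}; union {1, 6}; ε-closure = {1, 3, 6}.
Read 'a': 1→{1, 6}, 3→{1, 3, 8}, 6→{2, 3, 7}; now {1, 2, 3, 6, 7, 8}.
Read 'a': 1→{1, 6}, 2→{4}, 3→{1, 3, 8}, 6→{2, 3, 7}, 7→{2}, 8→∅; now {1, 2, 3, 4, 6, 7, 8}.
Read 'b': 1→{3, 8}, 2→{4, 5, 6}, 3→{3, 5, 8}, 4→∅, 6→∅, 7→{1, 3, 8}, 8→{6}; union {1, 3, 4, 5, 6, 8}; ε-closure = {1, 2, 3, 4, 5, 6, 7, 8}.
Read 'b': 1→{3, 8}, 2→{4, 5, 6}, 3→{3, 5, 8}, 4→∅, 5→{1, 8}, 6→∅, 7→{1, 3, 8}, 8→{6}; union {1, 3, 4, 5, 6, 8}; ε-closure = {1, 2, 3, 4, 5, 6, 7, 8}.
Read 'b': 1→{3, 8}, 2→{4, 5, 6}, 3→{3, 5, 8}, 4→∅, 5→{1, 8}, 6→∅, 7→{1, 3, 8}, 8→{6}; union {1, 3, 4, 5, 6, 8}; ε-closure = {1, 2, 3, 4, 5, 6, 7, 8}.

{1, 2, 3, 4, 5, 6, 7, 8}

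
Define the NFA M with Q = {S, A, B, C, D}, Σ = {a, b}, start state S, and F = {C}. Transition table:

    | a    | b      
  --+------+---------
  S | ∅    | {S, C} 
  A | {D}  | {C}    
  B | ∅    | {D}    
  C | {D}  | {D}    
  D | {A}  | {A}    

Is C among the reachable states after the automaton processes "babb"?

Yes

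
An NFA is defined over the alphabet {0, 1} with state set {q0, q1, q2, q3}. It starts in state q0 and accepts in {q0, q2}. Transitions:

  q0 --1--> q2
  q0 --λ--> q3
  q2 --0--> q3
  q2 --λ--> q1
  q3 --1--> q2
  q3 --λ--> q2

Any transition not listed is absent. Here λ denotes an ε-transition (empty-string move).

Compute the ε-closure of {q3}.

{q1, q2, q3}

Begin with {q3}.
ε-move q3 → q2; add q2.
ε-move q2 → q1; add q1.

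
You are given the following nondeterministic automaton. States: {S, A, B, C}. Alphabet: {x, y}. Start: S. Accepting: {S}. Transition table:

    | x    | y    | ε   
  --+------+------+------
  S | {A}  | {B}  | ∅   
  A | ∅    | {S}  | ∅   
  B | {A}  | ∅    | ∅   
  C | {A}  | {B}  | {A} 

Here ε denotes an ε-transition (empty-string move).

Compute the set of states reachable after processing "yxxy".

∅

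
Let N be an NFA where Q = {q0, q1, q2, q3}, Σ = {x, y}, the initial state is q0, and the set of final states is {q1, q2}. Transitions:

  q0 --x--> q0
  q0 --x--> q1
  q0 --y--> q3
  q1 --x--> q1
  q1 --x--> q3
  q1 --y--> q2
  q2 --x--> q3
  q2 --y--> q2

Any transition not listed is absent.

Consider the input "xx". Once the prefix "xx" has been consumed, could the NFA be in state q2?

No

Start in {q0}.
Read 'x': q0→{q0, q1}; now {q0, q1}.
Read 'x': q0→{q0, q1}, q1→{q1, q3}; now {q0, q1, q3}.
State q2 is not in {q0, q1, q3}.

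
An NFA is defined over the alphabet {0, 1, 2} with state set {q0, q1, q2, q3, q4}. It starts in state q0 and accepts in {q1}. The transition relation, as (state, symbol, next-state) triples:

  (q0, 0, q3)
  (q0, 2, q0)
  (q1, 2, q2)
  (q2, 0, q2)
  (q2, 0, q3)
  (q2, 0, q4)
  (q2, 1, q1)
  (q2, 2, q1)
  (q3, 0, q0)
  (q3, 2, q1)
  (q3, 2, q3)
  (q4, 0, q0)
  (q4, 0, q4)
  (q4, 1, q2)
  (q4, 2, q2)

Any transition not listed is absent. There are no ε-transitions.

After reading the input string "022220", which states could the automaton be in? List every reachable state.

Start in {q0}.
Read '0': {q0} → {q3}.
Read '2': {q3} → {q1, q3}.
Read '2': {q1, q3} → {q1, q2, q3}.
Read '2': {q1, q2, q3} → {q1, q2, q3}.
Read '2': {q1, q2, q3} → {q1, q2, q3}.
Read '0': {q1, q2, q3} → {q0, q2, q3, q4}.

{q0, q2, q3, q4}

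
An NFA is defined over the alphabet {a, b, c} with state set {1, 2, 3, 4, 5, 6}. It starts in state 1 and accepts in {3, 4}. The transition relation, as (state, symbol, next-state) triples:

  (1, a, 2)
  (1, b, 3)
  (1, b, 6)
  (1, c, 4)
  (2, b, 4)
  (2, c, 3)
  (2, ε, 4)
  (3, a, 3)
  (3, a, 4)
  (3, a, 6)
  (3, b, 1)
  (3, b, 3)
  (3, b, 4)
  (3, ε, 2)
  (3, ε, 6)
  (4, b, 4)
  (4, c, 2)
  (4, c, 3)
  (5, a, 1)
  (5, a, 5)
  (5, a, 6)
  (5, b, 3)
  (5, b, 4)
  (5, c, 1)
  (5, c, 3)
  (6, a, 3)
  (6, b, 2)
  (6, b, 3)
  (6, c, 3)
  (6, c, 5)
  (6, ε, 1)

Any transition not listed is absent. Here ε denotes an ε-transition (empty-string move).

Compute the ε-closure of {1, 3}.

Begin with {1, 3}.
ε-move 3 → 2; add 2.
ε-move 3 → 6; add 6.
ε-move 2 → 4; add 4.

{1, 2, 3, 4, 6}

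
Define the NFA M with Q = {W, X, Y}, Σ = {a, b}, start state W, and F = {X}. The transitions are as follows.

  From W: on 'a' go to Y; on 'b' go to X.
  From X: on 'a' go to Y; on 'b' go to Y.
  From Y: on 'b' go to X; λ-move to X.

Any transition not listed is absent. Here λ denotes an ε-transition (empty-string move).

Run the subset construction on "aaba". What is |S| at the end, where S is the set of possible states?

Start in {W}.
Read 'a': {W} → {X, Y}.
Read 'a': {X, Y} → {X, Y}.
Read 'b': {X, Y} → {X, Y}.
Read 'a': {X, Y} → {X, Y}.
That set has 2 states.

2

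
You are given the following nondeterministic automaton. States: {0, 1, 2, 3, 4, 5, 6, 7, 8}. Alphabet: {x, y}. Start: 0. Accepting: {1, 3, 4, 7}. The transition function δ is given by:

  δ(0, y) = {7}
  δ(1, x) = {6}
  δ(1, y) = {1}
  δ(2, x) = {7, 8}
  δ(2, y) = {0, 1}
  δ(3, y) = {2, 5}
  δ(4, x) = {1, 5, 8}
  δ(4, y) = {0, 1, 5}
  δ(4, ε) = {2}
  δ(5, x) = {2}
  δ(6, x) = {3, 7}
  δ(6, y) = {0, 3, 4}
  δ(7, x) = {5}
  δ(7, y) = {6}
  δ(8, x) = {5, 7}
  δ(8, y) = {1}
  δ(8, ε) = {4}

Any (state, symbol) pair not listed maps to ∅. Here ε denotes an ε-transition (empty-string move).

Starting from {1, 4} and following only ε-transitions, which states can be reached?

Begin with {1, 4}.
ε-move 4 → 2; add 2.

{1, 2, 4}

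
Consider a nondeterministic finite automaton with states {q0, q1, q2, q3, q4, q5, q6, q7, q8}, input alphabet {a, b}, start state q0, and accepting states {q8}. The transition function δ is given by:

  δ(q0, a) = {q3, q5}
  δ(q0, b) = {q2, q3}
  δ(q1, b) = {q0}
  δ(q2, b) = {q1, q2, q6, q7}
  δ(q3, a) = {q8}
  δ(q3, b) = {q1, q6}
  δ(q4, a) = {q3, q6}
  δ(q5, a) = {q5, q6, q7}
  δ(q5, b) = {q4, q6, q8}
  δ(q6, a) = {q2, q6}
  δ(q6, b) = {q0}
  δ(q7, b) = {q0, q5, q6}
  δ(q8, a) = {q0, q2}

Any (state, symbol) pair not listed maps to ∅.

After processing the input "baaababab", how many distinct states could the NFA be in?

Start in {q0}.
Read 'b': q0→{q2, q3}; now {q2, q3}.
Read 'a': q2→∅, q3→{q8}; now {q8}.
Read 'a': q8→{q0, q2}; now {q0, q2}.
Read 'a': q0→{q3, q5}, q2→∅; now {q3, q5}.
Read 'b': q3→{q1, q6}, q5→{q4, q6, q8}; now {q1, q4, q6, q8}.
Read 'a': q1→∅, q4→{q3, q6}, q6→{q2, q6}, q8→{q0, q2}; now {q0, q2, q3, q6}.
Read 'b': q0→{q2, q3}, q2→{q1, q2, q6, q7}, q3→{q1, q6}, q6→{q0}; now {q0, q1, q2, q3, q6, q7}.
Read 'a': q0→{q3, q5}, q1→∅, q2→∅, q3→{q8}, q6→{q2, q6}, q7→∅; now {q2, q3, q5, q6, q8}.
Read 'b': q2→{q1, q2, q6, q7}, q3→{q1, q6}, q5→{q4, q6, q8}, q6→{q0}, q8→∅; now {q0, q1, q2, q4, q6, q7, q8}.
That set has 7 states.

7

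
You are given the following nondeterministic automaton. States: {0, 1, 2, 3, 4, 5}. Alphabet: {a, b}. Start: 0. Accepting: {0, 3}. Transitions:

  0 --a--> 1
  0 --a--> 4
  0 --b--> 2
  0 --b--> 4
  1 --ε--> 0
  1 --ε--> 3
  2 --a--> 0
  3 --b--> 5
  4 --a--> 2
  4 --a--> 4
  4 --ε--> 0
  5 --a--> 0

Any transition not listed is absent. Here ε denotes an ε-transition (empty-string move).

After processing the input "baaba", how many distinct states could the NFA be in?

5

Start in {0}.
Read 'b': {0} → {0, 2, 4}.
Read 'a': {0, 2, 4} → {0, 1, 2, 3, 4}.
Read 'a': {0, 1, 2, 3, 4} → {0, 1, 2, 3, 4}.
Read 'b': {0, 1, 2, 3, 4} → {0, 2, 4, 5}.
Read 'a': {0, 2, 4, 5} → {0, 1, 2, 3, 4}.
That set has 5 states.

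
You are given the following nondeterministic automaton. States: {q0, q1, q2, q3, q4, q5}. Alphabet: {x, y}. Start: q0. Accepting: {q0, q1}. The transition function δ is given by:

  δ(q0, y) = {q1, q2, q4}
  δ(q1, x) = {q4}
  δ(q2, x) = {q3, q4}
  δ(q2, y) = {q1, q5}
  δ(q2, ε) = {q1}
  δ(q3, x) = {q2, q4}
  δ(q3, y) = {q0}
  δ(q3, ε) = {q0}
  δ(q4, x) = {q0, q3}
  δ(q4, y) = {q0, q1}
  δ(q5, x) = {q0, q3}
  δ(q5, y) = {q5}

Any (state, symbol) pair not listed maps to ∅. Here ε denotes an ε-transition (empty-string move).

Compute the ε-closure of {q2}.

Begin with {q2}.
ε-move q2 → q1; add q1.

{q1, q2}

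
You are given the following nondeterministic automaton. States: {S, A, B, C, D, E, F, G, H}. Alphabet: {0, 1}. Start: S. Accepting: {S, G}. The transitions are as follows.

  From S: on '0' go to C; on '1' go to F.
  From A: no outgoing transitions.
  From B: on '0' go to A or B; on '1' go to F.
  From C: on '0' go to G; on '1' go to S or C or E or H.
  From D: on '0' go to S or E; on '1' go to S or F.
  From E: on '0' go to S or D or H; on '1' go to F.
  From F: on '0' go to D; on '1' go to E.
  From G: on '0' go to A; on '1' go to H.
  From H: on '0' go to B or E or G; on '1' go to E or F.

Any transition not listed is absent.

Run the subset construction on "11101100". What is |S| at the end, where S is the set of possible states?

Start in {S}.
Read '1': {S} → {F}.
Read '1': {F} → {E}.
Read '1': {E} → {F}.
Read '0': {F} → {D}.
Read '1': {D} → {S, F}.
Read '1': {S, F} → {E, F}.
Read '0': {E, F} → {S, D, H}.
Read '0': {S, D, H} → {S, B, C, E, G}.
That set has 5 states.

5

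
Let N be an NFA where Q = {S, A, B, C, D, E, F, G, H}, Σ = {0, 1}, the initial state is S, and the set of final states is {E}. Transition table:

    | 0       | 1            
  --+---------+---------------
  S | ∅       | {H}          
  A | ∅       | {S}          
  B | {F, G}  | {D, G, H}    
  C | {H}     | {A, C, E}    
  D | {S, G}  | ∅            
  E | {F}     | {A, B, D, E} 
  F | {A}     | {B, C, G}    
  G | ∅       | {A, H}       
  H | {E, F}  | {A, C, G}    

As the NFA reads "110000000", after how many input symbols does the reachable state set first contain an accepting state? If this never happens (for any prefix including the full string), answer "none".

4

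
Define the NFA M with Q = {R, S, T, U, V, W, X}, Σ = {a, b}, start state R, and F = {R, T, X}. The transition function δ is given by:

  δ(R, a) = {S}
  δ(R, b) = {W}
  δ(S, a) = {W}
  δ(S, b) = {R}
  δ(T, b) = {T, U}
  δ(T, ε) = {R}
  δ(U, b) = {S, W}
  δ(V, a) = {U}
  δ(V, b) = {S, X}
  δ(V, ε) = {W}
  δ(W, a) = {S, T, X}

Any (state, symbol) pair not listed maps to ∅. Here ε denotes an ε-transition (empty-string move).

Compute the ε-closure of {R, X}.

{R, X}

Begin with {R, X}.
No ε-moves leave this set, so the closure equals the set itself.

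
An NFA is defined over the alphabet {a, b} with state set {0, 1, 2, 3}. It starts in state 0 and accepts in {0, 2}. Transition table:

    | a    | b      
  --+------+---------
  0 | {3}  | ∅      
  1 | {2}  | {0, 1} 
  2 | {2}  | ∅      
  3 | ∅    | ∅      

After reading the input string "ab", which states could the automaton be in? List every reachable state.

Start in {0}.
Read 'a': {0} → {3}.
Read 'b': {3} → ∅.

∅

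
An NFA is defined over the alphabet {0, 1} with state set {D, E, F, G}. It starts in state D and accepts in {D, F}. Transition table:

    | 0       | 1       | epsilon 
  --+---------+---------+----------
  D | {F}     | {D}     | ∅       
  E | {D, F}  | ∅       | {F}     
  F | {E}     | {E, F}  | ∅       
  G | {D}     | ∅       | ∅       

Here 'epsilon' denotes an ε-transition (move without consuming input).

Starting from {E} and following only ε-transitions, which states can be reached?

Begin with {E}.
ε-move E → F; add F.

{E, F}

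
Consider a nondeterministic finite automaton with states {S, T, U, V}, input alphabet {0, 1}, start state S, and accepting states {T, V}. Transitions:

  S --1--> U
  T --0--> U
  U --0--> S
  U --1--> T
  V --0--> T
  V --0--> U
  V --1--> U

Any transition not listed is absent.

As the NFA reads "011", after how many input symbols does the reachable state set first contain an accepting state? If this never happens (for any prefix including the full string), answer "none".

Start in {S}.
Read '0': S→∅; now ∅.
The set is empty and remains empty for the remaining 2 symbols.
No reachable set along the way intersects F.

none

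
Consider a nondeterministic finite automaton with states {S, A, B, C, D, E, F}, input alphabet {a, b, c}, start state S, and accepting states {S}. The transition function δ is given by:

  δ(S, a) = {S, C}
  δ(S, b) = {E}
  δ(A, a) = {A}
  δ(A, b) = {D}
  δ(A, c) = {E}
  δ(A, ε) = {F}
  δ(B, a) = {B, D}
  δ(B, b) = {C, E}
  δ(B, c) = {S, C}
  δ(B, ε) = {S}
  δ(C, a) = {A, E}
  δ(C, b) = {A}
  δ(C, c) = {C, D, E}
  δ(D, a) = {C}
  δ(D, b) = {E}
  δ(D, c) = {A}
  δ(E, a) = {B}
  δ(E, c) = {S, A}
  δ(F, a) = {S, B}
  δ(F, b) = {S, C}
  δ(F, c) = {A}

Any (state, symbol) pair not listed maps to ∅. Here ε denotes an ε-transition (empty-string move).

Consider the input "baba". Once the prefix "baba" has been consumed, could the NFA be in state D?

No

Start in {S}.
Read 'b': {S} → {E}.
Read 'a': {E} → {S, B}.
Read 'b': {S, B} → {C, E}.
Read 'a': {C, E} → {S, A, B, E, F}.
State D is not in {S, A, B, E, F}.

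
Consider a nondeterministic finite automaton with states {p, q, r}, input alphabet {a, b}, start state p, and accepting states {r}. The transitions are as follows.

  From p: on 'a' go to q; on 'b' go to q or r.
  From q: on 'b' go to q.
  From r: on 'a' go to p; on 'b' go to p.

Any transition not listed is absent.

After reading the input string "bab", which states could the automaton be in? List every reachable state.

{q, r}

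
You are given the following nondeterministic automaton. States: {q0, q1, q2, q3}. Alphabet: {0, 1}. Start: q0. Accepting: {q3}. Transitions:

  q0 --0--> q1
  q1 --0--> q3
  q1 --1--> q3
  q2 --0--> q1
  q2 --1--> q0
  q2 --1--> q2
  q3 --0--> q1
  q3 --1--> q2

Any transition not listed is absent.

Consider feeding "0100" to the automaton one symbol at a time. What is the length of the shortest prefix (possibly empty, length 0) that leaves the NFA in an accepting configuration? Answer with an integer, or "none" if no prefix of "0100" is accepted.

Start in {q0}.
Read '0': q0→{q1}; now {q1}.
Read '1': q1→{q3}; now {q3}.
None of the earlier sets intersect F, but {q3} does.

2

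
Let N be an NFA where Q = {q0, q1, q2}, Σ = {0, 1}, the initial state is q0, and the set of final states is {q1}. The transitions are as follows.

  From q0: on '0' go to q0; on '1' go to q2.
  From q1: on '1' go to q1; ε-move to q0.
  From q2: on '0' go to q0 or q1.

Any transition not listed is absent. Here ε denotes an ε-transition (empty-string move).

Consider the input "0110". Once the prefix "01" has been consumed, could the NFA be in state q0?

No

Start in {q0}.
Read '0': q0→{q0}; now {q0}.
Read '1': q0→{q2}; now {q2}.
State q0 is not in {q2}.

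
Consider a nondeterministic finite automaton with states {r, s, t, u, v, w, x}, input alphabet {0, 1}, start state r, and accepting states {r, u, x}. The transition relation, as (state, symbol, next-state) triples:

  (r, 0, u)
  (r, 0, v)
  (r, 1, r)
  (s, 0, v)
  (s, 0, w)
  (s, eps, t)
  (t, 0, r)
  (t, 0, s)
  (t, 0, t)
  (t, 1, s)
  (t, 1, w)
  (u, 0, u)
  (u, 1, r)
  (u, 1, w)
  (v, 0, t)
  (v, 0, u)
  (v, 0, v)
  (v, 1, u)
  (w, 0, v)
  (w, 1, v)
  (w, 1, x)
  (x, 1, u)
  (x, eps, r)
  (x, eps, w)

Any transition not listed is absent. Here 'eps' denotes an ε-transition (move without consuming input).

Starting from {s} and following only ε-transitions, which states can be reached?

Begin with {s}.
ε-move s → t; add t.

{s, t}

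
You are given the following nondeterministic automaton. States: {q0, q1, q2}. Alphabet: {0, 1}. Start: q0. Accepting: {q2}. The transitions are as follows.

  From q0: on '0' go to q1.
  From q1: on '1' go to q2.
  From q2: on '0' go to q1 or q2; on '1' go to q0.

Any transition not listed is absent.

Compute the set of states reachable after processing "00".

Start in {q0}.
Read '0': {q0} → {q1}.
Read '0': {q1} → ∅.

∅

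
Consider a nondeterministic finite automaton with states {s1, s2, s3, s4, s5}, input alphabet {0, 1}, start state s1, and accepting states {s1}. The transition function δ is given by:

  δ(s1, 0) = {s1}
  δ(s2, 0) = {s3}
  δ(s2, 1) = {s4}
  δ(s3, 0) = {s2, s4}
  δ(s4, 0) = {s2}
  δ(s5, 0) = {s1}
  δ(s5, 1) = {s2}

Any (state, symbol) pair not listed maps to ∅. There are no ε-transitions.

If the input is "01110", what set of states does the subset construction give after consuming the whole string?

∅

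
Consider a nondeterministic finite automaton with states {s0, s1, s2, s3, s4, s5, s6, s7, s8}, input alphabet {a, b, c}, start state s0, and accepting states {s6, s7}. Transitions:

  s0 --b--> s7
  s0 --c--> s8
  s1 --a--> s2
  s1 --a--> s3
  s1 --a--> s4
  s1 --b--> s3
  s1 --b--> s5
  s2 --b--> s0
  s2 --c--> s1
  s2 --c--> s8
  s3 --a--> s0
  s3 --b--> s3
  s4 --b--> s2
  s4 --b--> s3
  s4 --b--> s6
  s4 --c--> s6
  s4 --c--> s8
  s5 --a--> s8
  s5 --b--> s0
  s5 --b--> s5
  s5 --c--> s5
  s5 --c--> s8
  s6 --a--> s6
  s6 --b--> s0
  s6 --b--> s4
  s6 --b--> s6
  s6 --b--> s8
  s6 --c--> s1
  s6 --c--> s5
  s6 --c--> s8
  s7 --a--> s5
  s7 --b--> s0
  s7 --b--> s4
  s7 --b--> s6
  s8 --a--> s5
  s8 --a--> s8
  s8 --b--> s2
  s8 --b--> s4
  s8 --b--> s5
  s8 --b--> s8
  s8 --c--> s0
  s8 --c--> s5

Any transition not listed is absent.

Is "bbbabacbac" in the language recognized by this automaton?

Start in {s0}.
Read 'b': {s0} → {s7}.
Read 'b': {s7} → {s0, s4, s6}.
Read 'b': {s0, s4, s6} → {s0, s2, s3, s4, s6, s7, s8}.
Read 'a': {s0, s2, s3, s4, s6, s7, s8} → {s0, s5, s6, s8}.
Read 'b': {s0, s5, s6, s8} → {s0, s2, s4, s5, s6, s7, s8}.
Read 'a': {s0, s2, s4, s5, s6, s7, s8} → {s5, s6, s8}.
Read 'c': {s5, s6, s8} → {s0, s1, s5, s8}.
Read 'b': {s0, s1, s5, s8} → {s0, s2, s3, s4, s5, s7, s8}.
Read 'a': {s0, s2, s3, s4, s5, s7, s8} → {s0, s5, s8}.
Read 'c': {s0, s5, s8} → {s0, s5, s8}.
The final set {s0, s5, s8} contains no accepting state.

No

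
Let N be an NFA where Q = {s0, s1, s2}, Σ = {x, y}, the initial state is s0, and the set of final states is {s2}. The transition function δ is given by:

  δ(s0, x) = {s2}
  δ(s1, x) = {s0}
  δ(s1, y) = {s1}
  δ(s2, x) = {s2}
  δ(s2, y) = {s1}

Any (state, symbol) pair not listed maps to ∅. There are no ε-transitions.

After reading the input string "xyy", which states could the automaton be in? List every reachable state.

Start in {s0}.
Read 'x': s0→{s2}; now {s2}.
Read 'y': s2→{s1}; now {s1}.
Read 'y': s1→{s1}; now {s1}.

{s1}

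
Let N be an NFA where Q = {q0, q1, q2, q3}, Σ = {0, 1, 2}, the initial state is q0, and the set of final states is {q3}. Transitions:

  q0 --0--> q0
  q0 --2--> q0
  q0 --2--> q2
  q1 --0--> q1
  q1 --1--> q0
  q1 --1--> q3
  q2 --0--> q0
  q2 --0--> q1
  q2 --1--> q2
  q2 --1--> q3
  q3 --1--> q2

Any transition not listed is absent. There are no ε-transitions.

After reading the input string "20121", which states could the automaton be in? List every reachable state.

Start in {q0}.
Read '2': {q0} → {q0, q2}.
Read '0': {q0, q2} → {q0, q1}.
Read '1': {q0, q1} → {q0, q3}.
Read '2': {q0, q3} → {q0, q2}.
Read '1': {q0, q2} → {q2, q3}.

{q2, q3}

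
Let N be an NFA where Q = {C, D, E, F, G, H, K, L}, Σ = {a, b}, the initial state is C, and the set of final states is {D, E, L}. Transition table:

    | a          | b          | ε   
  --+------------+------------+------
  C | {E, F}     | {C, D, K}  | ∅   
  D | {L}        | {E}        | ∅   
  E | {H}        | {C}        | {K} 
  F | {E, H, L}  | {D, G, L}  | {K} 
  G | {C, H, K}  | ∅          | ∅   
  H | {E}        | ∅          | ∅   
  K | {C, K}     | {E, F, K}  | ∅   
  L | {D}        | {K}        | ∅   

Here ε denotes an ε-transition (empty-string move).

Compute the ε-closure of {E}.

{E, K}

Begin with {E}.
ε-move E → K; add K.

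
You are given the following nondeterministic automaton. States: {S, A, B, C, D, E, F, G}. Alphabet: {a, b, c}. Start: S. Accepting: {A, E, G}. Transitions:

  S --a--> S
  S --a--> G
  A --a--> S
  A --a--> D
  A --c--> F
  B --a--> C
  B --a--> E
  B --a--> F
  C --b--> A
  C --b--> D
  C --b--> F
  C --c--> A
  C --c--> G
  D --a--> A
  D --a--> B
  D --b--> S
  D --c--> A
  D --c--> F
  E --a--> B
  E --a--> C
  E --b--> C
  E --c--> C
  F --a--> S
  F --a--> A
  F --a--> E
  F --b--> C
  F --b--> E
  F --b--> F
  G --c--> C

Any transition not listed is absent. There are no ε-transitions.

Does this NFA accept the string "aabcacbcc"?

Start in {S}.
Read 'a': S→{S, G}; now {S, G}.
Read 'a': S→{S, G}, G→∅; now {S, G}.
Read 'b': S→∅, G→∅; now ∅.
The set is empty and remains empty for the remaining 6 symbols.
The final set ∅ contains no accepting state.

No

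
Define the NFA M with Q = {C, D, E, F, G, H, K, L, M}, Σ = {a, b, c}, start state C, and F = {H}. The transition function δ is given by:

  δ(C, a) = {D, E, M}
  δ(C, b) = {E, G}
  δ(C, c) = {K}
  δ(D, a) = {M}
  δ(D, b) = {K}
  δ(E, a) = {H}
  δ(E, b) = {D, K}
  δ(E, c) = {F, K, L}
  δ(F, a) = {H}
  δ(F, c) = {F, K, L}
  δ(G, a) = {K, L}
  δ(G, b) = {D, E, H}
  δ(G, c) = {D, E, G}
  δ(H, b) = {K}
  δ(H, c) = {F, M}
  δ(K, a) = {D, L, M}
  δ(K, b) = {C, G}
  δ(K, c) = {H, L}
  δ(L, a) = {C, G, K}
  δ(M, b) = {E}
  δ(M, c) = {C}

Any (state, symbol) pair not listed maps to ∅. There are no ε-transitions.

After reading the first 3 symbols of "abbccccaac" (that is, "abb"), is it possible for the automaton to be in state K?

Start in {C}.
Read 'a': C→{D, E, M}; now {D, E, M}.
Read 'b': D→{K}, E→{D, K}, M→{E}; now {D, E, K}.
Read 'b': D→{K}, E→{D, K}, K→{C, G}; now {C, D, G, K}.
State K is in {C, D, G, K}.

Yes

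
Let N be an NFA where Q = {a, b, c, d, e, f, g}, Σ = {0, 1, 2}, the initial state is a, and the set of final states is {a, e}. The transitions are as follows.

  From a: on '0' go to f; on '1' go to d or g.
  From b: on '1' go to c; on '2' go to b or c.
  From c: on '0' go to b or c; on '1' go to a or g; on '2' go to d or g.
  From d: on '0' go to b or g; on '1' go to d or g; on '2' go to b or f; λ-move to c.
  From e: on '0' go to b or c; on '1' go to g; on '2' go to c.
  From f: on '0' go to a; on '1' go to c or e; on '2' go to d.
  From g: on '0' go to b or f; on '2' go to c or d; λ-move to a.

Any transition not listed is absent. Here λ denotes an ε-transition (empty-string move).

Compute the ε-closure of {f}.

Begin with {f}.
No ε-moves leave this set, so the closure equals the set itself.

{f}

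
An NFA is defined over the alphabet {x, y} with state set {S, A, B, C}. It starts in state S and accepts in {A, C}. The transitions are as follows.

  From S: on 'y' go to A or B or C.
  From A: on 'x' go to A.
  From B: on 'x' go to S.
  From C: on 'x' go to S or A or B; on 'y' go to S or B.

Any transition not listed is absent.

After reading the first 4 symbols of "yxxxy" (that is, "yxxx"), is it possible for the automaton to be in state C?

No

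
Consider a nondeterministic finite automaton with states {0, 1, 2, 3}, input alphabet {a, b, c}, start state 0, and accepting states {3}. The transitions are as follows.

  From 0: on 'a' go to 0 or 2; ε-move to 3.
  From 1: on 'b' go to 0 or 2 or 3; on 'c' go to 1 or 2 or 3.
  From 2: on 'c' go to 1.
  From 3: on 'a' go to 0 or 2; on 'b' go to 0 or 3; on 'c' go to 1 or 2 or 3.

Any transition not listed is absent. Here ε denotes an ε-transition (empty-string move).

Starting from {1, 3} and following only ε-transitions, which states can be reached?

{1, 3}

Begin with {1, 3}.
No ε-moves leave this set, so the closure equals the set itself.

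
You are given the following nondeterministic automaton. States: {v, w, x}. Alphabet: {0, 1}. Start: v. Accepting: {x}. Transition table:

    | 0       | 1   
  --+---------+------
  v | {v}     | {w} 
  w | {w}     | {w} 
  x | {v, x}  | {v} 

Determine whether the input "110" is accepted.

Start in {v}.
Read '1': v→{w}; now {w}.
Read '1': w→{w}; now {w}.
Read '0': w→{w}; now {w}.
The final set {w} contains no accepting state.

No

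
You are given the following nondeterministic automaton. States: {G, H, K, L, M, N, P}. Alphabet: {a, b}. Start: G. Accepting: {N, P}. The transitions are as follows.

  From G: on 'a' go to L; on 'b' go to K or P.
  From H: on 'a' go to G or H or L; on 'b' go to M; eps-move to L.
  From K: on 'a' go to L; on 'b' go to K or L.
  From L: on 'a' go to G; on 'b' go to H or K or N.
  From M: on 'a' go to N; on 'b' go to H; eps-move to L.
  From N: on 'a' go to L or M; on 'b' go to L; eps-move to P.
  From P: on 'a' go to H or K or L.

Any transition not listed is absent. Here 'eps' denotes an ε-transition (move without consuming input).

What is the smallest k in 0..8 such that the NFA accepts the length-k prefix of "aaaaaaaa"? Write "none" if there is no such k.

none

Start in {G}.
Read 'a': G→{L}; now {L}.
Read 'a': L→{G}; now {G}.
Read 'a': G→{L}; now {L}.
Read 'a': L→{G}; now {G}.
Read 'a': G→{L}; now {L}.
Read 'a': L→{G}; now {G}.
Read 'a': G→{L}; now {L}.
Read 'a': L→{G}; now {G}.
No reachable set along the way intersects F.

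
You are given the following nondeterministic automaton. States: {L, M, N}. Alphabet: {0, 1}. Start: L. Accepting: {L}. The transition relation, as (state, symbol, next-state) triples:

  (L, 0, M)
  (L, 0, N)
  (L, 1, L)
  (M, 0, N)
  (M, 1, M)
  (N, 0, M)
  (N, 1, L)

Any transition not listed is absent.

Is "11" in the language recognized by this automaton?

Yes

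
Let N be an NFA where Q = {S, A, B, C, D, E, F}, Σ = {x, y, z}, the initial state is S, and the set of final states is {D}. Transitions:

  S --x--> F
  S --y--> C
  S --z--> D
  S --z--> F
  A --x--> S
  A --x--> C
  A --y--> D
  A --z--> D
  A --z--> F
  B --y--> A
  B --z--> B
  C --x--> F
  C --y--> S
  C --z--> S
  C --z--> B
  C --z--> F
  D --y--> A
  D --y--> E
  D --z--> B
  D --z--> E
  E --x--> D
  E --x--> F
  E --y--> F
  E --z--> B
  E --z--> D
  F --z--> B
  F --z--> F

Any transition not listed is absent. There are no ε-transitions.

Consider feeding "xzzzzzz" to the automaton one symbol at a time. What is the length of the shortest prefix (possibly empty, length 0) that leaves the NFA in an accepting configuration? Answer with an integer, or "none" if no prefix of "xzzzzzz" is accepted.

none

Start in {S}.
Read 'x': S→{F}; now {F}.
Read 'z': F→{B, F}; now {B, F}.
Read 'z': B→{B}, F→{B, F}; now {B, F}.
Read 'z': B→{B}, F→{B, F}; now {B, F}.
Read 'z': B→{B}, F→{B, F}; now {B, F}.
Read 'z': B→{B}, F→{B, F}; now {B, F}.
Read 'z': B→{B}, F→{B, F}; now {B, F}.
No reachable set along the way intersects F.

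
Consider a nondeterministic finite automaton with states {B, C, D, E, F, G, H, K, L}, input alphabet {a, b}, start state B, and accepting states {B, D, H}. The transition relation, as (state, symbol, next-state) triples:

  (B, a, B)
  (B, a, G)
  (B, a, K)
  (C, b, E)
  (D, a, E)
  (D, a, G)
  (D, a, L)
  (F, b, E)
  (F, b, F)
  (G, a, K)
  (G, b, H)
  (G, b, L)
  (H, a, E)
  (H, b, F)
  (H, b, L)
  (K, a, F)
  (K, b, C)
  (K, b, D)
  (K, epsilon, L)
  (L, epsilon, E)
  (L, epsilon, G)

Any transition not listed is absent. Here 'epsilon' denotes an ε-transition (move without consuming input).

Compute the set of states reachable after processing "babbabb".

∅

Start in {B}.
Read 'b': {B} → ∅.
The set is empty and remains empty for the remaining 6 symbols.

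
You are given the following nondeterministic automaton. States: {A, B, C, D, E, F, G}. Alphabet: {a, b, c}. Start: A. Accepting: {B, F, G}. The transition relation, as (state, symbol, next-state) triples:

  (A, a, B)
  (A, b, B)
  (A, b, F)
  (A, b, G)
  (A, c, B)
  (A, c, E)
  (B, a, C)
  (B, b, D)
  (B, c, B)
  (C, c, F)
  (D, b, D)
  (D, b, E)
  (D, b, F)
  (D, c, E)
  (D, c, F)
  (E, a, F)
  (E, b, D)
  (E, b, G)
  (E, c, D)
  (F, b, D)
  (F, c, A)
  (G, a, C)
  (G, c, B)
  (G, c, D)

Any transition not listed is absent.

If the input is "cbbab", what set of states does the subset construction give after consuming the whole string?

{D}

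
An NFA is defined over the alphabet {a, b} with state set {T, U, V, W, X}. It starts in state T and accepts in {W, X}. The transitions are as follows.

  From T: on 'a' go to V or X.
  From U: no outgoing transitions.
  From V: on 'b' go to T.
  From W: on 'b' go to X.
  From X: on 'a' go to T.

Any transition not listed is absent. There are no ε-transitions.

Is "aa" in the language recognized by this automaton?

No

Start in {T}.
Read 'a': {T} → {V, X}.
Read 'a': {V, X} → {T}.
The final set {T} contains no accepting state.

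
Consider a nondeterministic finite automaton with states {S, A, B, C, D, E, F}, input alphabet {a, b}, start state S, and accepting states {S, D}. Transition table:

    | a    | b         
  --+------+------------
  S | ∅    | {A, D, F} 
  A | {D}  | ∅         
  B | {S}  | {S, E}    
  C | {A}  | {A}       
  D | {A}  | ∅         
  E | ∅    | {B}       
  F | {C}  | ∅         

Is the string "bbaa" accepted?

Start in {S}.
Read 'b': {S} → {A, D, F}.
Read 'b': {A, D, F} → ∅.
The set is empty and remains empty for the remaining 2 symbols.
The final set ∅ contains no accepting state.

No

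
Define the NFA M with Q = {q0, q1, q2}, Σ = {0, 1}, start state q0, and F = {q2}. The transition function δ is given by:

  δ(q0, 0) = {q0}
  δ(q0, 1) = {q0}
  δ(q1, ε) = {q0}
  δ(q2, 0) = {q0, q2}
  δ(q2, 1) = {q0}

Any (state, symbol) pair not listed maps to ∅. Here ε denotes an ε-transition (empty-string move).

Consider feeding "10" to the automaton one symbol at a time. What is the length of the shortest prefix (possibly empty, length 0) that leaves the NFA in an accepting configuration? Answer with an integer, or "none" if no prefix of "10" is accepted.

Start in {q0}.
Read '1': {q0} → {q0}.
Read '0': {q0} → {q0}.
No reachable set along the way intersects F.

none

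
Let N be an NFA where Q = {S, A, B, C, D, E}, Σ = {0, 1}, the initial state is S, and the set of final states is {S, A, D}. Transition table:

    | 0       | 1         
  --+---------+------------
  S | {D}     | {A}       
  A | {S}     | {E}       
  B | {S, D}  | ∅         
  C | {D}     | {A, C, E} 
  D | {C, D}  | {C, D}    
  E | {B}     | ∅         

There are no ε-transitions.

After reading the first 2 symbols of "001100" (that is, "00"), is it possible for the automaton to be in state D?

Start in {S}.
Read '0': S→{D}; now {D}.
Read '0': D→{C, D}; now {C, D}.
State D is in {C, D}.

Yes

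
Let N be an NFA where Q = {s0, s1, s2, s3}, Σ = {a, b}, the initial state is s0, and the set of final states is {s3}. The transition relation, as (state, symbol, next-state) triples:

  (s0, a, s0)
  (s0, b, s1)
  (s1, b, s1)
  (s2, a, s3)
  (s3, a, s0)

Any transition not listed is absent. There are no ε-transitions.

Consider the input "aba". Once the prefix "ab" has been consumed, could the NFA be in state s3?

No

Start in {s0}.
Read 'a': {s0} → {s0}.
Read 'b': {s0} → {s1}.
State s3 is not in {s1}.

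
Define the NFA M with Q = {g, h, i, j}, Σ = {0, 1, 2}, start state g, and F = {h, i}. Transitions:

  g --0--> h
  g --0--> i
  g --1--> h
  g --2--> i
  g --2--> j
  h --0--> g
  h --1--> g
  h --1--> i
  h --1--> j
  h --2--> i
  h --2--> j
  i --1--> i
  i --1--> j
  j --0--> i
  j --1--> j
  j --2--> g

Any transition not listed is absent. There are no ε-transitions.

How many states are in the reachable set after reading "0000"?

Start in {g}.
Read '0': {g} → {h, i}.
Read '0': {h, i} → {g}.
Read '0': {g} → {h, i}.
Read '0': {h, i} → {g}.
That set has 1 state.

1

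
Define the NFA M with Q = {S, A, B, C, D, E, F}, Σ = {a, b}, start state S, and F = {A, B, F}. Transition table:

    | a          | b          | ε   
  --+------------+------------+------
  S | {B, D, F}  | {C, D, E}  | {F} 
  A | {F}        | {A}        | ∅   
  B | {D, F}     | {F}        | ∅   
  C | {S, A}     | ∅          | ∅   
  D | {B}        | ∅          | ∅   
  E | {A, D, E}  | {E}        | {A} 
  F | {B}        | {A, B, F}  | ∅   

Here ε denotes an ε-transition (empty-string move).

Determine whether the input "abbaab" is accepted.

Start: ε-closure({S}) = {S, F}.
Read 'a': {S, F} → {B, D, F}.
Read 'b': {B, D, F} → {A, B, F}.
Read 'b': {A, B, F} → {A, B, F}.
Read 'a': {A, B, F} → {B, D, F}.
Read 'a': {B, D, F} → {B, D, F}.
Read 'b': {B, D, F} → {A, B, F}.
The final set {A, B, F} contains the accepting states A, B, F.

Yes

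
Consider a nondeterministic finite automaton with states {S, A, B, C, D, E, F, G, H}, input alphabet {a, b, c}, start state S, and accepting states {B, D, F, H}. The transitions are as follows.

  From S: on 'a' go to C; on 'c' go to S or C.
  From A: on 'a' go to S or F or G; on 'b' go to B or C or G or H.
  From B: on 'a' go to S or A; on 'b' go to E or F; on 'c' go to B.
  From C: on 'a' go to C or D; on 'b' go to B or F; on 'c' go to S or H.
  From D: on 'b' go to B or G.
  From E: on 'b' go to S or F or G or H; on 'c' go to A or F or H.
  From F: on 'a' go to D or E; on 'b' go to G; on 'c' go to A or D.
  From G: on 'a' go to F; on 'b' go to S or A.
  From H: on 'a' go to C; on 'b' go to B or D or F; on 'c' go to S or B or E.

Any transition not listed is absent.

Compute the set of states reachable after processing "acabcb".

{B, C, E, F, G, H}

Start in {S}.
Read 'a': {S} → {C}.
Read 'c': {C} → {S, H}.
Read 'a': {S, H} → {C}.
Read 'b': {C} → {B, F}.
Read 'c': {B, F} → {A, B, D}.
Read 'b': {A, B, D} → {B, C, E, F, G, H}.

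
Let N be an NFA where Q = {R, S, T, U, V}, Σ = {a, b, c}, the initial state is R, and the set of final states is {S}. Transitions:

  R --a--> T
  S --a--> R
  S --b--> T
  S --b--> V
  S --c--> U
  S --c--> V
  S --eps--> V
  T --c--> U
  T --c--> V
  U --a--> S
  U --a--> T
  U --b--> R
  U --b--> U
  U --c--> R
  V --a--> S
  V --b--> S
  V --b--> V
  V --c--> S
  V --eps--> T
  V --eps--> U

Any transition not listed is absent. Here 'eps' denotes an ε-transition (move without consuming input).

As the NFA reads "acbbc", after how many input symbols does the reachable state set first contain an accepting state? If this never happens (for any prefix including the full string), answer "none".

Start in {R}.
Read 'a': R→{T}; now {T}.
Read 'c': T→{U, V}; union {U, V}; ε-closure = {T, U, V}.
Read 'b': T→∅, U→{R, U}, V→{S, V}; union {R, S, U, V}; ε-closure = {R, S, T, U, V}.
None of the earlier sets intersect F, but {R, S, T, U, V} does.

3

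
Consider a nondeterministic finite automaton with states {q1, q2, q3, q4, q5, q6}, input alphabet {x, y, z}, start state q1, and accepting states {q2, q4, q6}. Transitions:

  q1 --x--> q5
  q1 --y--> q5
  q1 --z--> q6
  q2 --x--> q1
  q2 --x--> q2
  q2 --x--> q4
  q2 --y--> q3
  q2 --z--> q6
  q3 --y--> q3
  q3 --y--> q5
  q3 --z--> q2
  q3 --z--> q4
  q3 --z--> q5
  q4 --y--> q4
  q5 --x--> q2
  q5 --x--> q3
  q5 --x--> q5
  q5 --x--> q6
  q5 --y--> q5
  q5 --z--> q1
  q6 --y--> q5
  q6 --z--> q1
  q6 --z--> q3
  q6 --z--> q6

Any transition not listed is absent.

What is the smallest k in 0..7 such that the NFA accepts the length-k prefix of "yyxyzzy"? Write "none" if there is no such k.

Start in {q1}.
Read 'y': {q1} → {q5}.
Read 'y': {q5} → {q5}.
Read 'x': {q5} → {q2, q3, q5, q6}.
None of the earlier sets intersect F, but {q2, q3, q5, q6} does.

3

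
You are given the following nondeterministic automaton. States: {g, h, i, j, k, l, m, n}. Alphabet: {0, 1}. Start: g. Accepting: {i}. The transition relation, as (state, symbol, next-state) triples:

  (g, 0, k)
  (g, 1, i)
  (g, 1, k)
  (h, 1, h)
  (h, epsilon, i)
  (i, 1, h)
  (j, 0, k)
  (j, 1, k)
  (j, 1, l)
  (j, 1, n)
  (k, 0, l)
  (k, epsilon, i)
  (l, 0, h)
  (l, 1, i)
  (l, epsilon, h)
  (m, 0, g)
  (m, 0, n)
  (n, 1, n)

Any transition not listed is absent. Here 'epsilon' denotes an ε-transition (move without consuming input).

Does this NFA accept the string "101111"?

Start in {g}.
Read '1': {g} → {i, k}.
Read '0': {i, k} → {h, i, l}.
Read '1': {h, i, l} → {h, i}.
Read '1': {h, i} → {h, i}.
Read '1': {h, i} → {h, i}.
Read '1': {h, i} → {h, i}.
The final set {h, i} contains the accepting state i.

Yes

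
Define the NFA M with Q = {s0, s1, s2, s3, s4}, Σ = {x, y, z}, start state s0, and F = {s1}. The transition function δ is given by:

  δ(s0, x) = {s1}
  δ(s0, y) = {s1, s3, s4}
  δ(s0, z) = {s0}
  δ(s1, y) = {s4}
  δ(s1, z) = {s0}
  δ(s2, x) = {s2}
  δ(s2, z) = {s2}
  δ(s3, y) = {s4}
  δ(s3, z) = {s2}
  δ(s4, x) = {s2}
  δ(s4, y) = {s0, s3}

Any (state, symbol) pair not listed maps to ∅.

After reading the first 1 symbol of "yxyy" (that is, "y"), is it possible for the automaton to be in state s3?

Start in {s0}.
Read 'y': {s0} → {s1, s3, s4}.
State s3 is in {s1, s3, s4}.

Yes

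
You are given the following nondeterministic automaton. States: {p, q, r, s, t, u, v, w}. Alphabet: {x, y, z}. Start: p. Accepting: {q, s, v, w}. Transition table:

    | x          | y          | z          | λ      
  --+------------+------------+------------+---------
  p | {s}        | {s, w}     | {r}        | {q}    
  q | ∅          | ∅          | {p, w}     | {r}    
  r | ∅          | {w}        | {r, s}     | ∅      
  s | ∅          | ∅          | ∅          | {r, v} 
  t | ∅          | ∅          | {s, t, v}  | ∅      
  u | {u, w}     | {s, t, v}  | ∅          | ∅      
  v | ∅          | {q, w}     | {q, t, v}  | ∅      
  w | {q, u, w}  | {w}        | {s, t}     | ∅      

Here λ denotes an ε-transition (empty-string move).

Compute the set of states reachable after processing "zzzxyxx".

Start: ε-closure({p}) = {p, q, r}.
Read 'z': {p, q, r} → {p, q, r, s, v, w}.
Read 'z': {p, q, r, s, v, w} → {p, q, r, s, t, v, w}.
Read 'z': {p, q, r, s, t, v, w} → {p, q, r, s, t, v, w}.
Read 'x': {p, q, r, s, t, v, w} → {q, r, s, u, v, w}.
Read 'y': {q, r, s, u, v, w} → {q, r, s, t, v, w}.
Read 'x': {q, r, s, t, v, w} → {q, r, u, w}.
Read 'x': {q, r, u, w} → {q, r, u, w}.

{q, r, u, w}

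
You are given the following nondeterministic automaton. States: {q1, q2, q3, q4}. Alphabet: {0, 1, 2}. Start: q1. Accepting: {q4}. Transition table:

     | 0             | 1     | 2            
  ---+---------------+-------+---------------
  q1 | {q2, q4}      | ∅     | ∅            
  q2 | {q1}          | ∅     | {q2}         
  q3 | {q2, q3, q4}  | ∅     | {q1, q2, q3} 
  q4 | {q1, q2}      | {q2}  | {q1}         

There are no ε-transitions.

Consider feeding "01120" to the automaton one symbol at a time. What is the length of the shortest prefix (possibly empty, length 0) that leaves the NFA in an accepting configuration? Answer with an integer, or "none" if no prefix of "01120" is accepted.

1

Start in {q1}.
Read '0': q1→{q2, q4}; now {q2, q4}.
None of the earlier sets intersect F, but {q2, q4} does.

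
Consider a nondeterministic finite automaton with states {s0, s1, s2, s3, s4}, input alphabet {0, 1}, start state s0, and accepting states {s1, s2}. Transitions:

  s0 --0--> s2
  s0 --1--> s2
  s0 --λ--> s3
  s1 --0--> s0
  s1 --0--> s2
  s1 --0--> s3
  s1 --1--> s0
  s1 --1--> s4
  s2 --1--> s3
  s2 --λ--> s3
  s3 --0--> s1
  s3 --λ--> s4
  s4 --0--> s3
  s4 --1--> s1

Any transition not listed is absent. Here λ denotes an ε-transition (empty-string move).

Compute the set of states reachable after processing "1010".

{s0, s1, s2, s3, s4}

Start: ε-closure({s0}) = {s0, s3, s4}.
Read '1': s0→{s2}, s3→∅, s4→{s1}; union {s1, s2}; ε-closure = {s1, s2, s3, s4}.
Read '0': s1→{s0, s2, s3}, s2→∅, s3→{s1}, s4→{s3}; union {s0, s1, s2, s3}; ε-closure = {s0, s1, s2, s3, s4}.
Read '1': s0→{s2}, s1→{s0, s4}, s2→{s3}, s3→∅, s4→{s1}; now {s0, s1, s2, s3, s4}.
Read '0': s0→{s2}, s1→{s0, s2, s3}, s2→∅, s3→{s1}, s4→{s3}; union {s0, s1, s2, s3}; ε-closure = {s0, s1, s2, s3, s4}.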